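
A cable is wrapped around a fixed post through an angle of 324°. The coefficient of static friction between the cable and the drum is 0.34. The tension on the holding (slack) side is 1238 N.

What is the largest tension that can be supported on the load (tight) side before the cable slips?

At impending slip the capstan equation gives T₂/T₁ = e^{μβ} with β in radians.
β = 324° × π/180 = 5.655 rad.
e^{μβ} = e^{0.34×5.655} = 6.839.
T₂ = T₁ · e^{μβ} = 1238 × 6.839 = 8470 N.

T_max ≈ 8470 N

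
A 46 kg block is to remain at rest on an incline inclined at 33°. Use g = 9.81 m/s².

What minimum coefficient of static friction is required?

μ_s,min ≈ 0.649

At the slip threshold m g sin θ = μ_s m g cos θ, so μ_s,min = tan θ.
μ_s,min = tan 33° = 0.649.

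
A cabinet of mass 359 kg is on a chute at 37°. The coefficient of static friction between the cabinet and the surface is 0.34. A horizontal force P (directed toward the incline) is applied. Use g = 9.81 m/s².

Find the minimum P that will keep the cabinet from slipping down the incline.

The cabinet tends to slide down (tan θ > μ_s), so at the point of impending slip friction acts up-slope at its limit: f = μ_s N.
Perpendicular to the incline: N = m g cos θ + P sin θ.
Along the incline: P cos θ + μ_s N = m g sin θ, i.e. P cos θ + μ_s (m g cos θ + P sin θ) = m g sin θ.
Solving, P (cos θ + μ_s sin θ) = m g (sin θ − μ_s cos θ), so P = 3520×0.3303/1.003 = 1160 N.

P_min ≈ 1160 N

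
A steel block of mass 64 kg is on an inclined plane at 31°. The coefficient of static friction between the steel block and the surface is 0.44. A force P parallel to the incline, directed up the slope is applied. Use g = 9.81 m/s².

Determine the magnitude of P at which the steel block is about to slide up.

At impending motion up the slope, friction acts down-slope at its limit: f = μ_s N.
P is parallel to the surface, so N = m g cos θ = 538 N.
Along the incline: P = m g sin θ + μ_s N = 323 + 0.44×538 = 560 N.

P ≈ 560 N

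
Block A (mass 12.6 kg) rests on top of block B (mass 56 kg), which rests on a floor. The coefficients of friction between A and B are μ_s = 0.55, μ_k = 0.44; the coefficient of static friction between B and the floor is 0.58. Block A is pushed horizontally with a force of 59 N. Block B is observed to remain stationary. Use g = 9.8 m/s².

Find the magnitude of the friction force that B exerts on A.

Normal force at the A–B interface: N₁ = m_A g = 123.5 N.
So the A–B interface can sustain at most μ_s N₁ = 67.91 N of static friction.
Since P = 59 N ≤ 67.91 N, A does not slip on B; friction on A equals P = 59 N.
By Newton's third law B feels 59 N forward from A. With B stationary, the floor's static friction on B balances it: f₂ = 59 N (well within μ_s(m_A+m_B)g = 389.9 N).

f ≈ 59 N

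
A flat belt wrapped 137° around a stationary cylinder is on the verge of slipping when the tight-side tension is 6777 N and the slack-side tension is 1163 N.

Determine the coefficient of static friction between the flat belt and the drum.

T₂/T₁ = e^{μβ} → μ = ln(T₂/T₁)/β.
β = 137° = 2.391 rad.
μ = ln(6777/1163)/2.391 = ln(5.827)/2.391 = 0.737.

μ ≈ 0.737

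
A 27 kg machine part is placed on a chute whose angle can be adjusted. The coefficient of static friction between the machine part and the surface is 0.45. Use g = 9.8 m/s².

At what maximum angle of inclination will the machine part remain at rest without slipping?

θ_max ≈ 24.2°

At the slip threshold, m g sin θ = μ_s · m g cos θ, so tan θ = μ_s.
θ_max = arctan(0.45) = 24.2°.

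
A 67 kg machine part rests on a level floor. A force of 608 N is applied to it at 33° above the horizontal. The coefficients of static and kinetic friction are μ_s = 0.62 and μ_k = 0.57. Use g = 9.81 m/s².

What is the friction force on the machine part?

Vertical equilibrium gives N = m g − P sin α = 326.1 N.
For equilibrium, f = P cos α = 608×cos 33° = 509.9 N.
The static-friction limit is μ_s N = 202.2 N.
509.9 > 202.2 N → the machine part slides; f = μ_k N = 0.57×326.1 = 186 N.

f ≈ 186 N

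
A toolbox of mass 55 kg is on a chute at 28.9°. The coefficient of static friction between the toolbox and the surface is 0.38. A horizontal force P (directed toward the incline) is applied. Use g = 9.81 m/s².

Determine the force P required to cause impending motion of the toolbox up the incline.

At impending motion up the slope, friction acts down-slope at its limit: f = μ_s N.
Perpendicular to the incline: N = m g cos θ + P sin θ.
Along the incline: P cos θ = m g sin θ + μ_s N = m g sin θ + μ_s (m g cos θ + P sin θ).
Solving, P (cos θ − μ_s sin θ) = m g (sin θ + μ_s cos θ), so P = 55×9.81×(sin 28.9° + 0.38 cos 28.9°)/(cos 28.9° − 0.38 sin 28.9°) = 540×0.816/0.6918 = 636 N.

P ≈ 636 N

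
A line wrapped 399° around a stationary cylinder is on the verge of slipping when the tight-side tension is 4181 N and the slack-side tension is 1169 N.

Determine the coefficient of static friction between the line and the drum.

T₂/T₁ = e^{μβ} → μ = ln(T₂/T₁)/β.
β = 399° = 6.964 rad.
μ = ln(4181/1169)/6.964 = ln(3.577)/6.964 = 0.183.

μ ≈ 0.183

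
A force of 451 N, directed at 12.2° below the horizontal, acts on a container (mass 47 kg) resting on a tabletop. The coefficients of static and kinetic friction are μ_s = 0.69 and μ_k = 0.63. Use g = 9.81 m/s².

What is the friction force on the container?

The vertical component of P adds to the normal force: N = m g + P sin α = 461.1 + 95.31 = 556.4 N.
For equilibrium, f = P cos α = 451×cos 12.2° = 440.8 N.
μ_s N = 0.69 × 556.4 = 383.9 N.
The required friction exceeds μ_s N, so the container moves and f = μ_k N = 351 N.

f ≈ 351 N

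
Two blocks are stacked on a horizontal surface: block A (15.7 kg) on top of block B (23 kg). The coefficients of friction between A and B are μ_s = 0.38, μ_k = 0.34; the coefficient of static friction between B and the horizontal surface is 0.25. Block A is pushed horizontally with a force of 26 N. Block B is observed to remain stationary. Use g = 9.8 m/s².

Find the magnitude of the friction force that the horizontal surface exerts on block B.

f ≈ 26 N

Between the blocks, N₁ = m_A g = 153.9 N.
So the A–B interface can sustain at most μ_s N₁ = 58.47 N of static friction.
P = 26 N is within that limit, so A and B move together (both at rest); the A–B friction is simply f₁ = P = 26 N.
By Newton's third law B feels 26 N forward from A. With B stationary, the floor's static friction on B balances it: f₂ = 26 N (well within μ_s(m_A+m_B)g = 94.81 N).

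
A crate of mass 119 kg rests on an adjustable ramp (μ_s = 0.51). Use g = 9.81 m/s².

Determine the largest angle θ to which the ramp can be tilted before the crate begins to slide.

At the slip threshold, m g sin θ = μ_s · m g cos θ, so tan θ = μ_s.
θ_max = arctan(0.51) = 27°.

θ_max ≈ 27°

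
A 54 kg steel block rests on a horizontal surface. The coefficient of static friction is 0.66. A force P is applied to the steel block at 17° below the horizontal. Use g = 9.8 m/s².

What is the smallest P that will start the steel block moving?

N = m g + P sin α (the push presses the steel block into the horizontal surface).
At impending slip, P cos α = μ_s N = μ_s (m g + P sin α).
Solving: P (cos α − μ_s sin α) = μ_s m g → P = 0.66×529/(cos 17° − 0.66 sin 17°) = 349/0.7633 = 458 N.

P ≈ 458 N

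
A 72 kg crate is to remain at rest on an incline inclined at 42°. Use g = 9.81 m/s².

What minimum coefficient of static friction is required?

At the slip threshold m g sin θ = μ_s m g cos θ, so μ_s,min = tan θ.
μ_s,min = tan 42° = 0.9.

μ_s,min ≈ 0.9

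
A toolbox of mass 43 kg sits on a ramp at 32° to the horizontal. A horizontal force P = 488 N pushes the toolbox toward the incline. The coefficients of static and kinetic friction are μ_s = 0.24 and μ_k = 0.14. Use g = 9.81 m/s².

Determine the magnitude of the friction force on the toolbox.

Resolve perpendicular to the incline: N = m g cos θ + P sin θ = 43×9.81×cos 32° + 488×sin 32° = 616.3 N.
Parallel to the incline: P cos θ − m g sin θ = 413.8 − 223.5 = 190.3 N; the friction needed to balance this is 190.3 N acting down the slope.
Maximum static friction: μ_s N = 0.24 × 616.3 = 147.9 N.
The required 190.3 N exceeds the static limit, so the toolbox slides up-slope and f = μ_k N = 0.14×616.3 = 86.3 N.

f ≈ 86.3 N (down the incline)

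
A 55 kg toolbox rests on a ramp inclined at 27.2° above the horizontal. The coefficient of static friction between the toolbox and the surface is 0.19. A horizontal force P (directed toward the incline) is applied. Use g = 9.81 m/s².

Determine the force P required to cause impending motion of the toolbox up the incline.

At impending motion up the slope, friction acts down-slope at its limit: f = μ_s N.
Perpendicular to the incline: N = m g cos θ + P sin θ.
Along the incline: P cos θ = m g sin θ + μ_s N = m g sin θ + μ_s (m g cos θ + P sin θ).
Solving, P (cos θ − μ_s sin θ) = m g (sin θ + μ_s cos θ), so P = 55×9.81×(sin 27.2° + 0.19 cos 27.2°)/(cos 27.2° − 0.19 sin 27.2°) = 540×0.6261/0.8026 = 421 N.

P ≈ 421 N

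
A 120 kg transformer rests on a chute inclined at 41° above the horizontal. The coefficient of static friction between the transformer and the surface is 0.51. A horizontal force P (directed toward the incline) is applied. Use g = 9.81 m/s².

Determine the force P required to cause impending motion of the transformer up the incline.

At impending motion up the slope, friction acts down-slope at its limit: f = μ_s N.
Perpendicular to the incline: N = m g cos θ + P sin θ.
Along the incline: P cos θ = m g sin θ + μ_s N = m g sin θ + μ_s (m g cos θ + P sin θ).
Solving, P (cos θ − μ_s sin θ) = m g (sin θ + μ_s cos θ), so P = 120×9.81×(sin 41° + 0.51 cos 41°)/(cos 41° − 0.51 sin 41°) = 1180×1.041/0.4201 = 2920 N.

P ≈ 2920 N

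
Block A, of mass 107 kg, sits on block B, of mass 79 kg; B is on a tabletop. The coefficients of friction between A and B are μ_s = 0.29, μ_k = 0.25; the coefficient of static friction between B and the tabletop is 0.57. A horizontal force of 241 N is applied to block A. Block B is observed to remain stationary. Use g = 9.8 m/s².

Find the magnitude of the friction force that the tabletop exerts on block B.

Normal force at the A–B interface: N₁ = m_A g = 1049 N.
Maximum static friction on A from B: μ_s N₁ = 0.29×1049 = 304.1 N.
P = 241 N is within that limit, so A and B move together (both at rest); the A–B friction is simply f₁ = P = 241 N.
By Newton's third law B feels 241 N forward from A. With B stationary, the floor's static friction on B balances it: f₂ = 241 N (well within μ_s(m_A+m_B)g = 1039 N).

f ≈ 241 N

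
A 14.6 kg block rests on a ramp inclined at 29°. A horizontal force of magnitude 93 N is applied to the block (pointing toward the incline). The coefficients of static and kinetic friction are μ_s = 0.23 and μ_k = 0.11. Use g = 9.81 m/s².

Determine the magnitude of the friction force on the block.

Resolve perpendicular to the incline: N = m g cos θ + P sin θ = 14.6×9.81×cos 29° + 93×sin 29° = 170.4 N.
Parallel to the incline: P cos θ − m g sin θ = 81.34 − 69.44 = 11.9 N; the friction needed to balance this is 11.9 N acting down the slope.
Maximum static friction: μ_s N = 0.23 × 170.4 = 39.18 N.
|f_req| = 11.9 ≤ 39.18 N → the block is in equilibrium; friction equals the required value.

f ≈ 11.9 N (down the incline)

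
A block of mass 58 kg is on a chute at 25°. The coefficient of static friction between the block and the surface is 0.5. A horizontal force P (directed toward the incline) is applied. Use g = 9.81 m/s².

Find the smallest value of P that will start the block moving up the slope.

P ≈ 717 N

At impending motion up the slope, friction acts down-slope at its limit: f = μ_s N.
Perpendicular to the incline: N = m g cos θ + P sin θ.
Along the incline: P cos θ = m g sin θ + μ_s N = m g sin θ + μ_s (m g cos θ + P sin θ).
Solving, P (cos θ − μ_s sin θ) = m g (sin θ + μ_s cos θ), so P = 58×9.81×(sin 25° + 0.5 cos 25°)/(cos 25° − 0.5 sin 25°) = 569×0.8758/0.695 = 717 N.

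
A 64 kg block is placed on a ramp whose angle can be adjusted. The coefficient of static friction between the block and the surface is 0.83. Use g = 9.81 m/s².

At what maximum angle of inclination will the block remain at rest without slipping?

θ_max ≈ 39.7°

At the slip threshold, m g sin θ = μ_s · m g cos θ, so tan θ = μ_s.
θ_max = arctan(0.83) = 39.7°.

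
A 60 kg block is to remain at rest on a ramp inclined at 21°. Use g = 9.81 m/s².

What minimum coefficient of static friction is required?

At the slip threshold m g sin θ = μ_s m g cos θ, so μ_s,min = tan θ.
μ_s,min = tan 21° = 0.384.

μ_s,min ≈ 0.384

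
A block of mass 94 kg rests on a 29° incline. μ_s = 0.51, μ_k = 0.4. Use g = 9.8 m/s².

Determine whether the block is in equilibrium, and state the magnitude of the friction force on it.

N = m g cos θ = 806 N.
Down-slope weight component: m g sin θ = 447 N.
μ_s N = 411 N.
447 > 411 N, so it slides; kinetic friction f = μ_k N = 0.4×806 = 322 N.

f ≈ 322 N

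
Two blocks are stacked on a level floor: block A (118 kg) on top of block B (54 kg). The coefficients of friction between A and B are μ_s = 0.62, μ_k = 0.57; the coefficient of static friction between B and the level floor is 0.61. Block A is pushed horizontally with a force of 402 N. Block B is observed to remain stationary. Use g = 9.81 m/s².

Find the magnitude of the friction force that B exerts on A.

f ≈ 402 N

The normal force B exerts on A is simply A's weight, N₁ = 1158 N.
So the A–B interface can sustain at most μ_s N₁ = 717.7 N of static friction.
Since P = 402 N ≤ 717.7 N, A does not slip on B; friction on A equals P = 402 N.
By Newton's third law B feels 402 N forward from A. With B stationary, the floor's static friction on B balances it: f₂ = 402 N (well within μ_s(m_A+m_B)g = 1029 N).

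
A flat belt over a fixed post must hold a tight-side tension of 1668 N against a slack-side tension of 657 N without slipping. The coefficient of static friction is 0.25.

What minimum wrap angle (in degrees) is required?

β_min ≈ 214°

T₂/T₁ = e^{μβ} → β = ln(T₂/T₁)/μ.
β = ln(1668/657)/0.25 = 0.9317/0.25 = 3.727 rad.
In degrees: β = 3.727 × 180/π = 214°.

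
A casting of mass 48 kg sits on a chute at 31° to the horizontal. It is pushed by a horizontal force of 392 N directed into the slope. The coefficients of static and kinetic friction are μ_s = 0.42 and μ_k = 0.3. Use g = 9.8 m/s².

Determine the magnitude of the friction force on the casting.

Resolve perpendicular to the incline: N = m g cos θ + P sin θ = 48×9.8×cos 31° + 392×sin 31° = 605.1 N.
Along the incline, the net driving force (taking up-slope positive) is P cos θ − m g sin θ = 336 − 242.3 = 93.74 N, so equilibrium requires friction f = -93.74 N (down-slope).
Maximum static friction: μ_s N = 0.42 × 605.1 = 254.1 N.
Since 93.74 N is within the 254.1 N limit, the casting stays put and friction is exactly 93.7 N.

f ≈ 93.7 N (down the incline)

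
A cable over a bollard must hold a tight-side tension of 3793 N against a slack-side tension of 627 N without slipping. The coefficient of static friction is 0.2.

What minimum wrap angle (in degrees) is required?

T₂/T₁ = e^{μβ} → β = ln(T₂/T₁)/μ.
β = ln(3793/627)/0.2 = 1.8/0.2 = 9 rad.
In degrees: β = 9 × 180/π = 516°.

β_min ≈ 516°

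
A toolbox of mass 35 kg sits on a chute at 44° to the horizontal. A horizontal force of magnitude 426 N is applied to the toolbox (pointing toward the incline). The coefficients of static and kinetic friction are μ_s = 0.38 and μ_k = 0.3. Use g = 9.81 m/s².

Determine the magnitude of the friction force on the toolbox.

f ≈ 67.9 N (down the incline)

Resolve perpendicular to the incline: N = m g cos θ + P sin θ = 35×9.81×cos 44° + 426×sin 44° = 542.9 N.
Parallel to the incline: P cos θ − m g sin θ = 306.4 − 238.5 = 67.93 N; the friction needed to balance this is 67.93 N acting down the slope.
The limit of static friction is μ_s N = 206.3 N.
|f_req| = 67.93 ≤ 206.3 N → the toolbox is in equilibrium; friction equals the required value.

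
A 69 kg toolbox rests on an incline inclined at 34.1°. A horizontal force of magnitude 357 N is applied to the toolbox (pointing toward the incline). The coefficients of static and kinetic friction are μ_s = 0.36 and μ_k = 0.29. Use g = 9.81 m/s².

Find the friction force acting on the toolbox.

Normal direction: N = m g cos θ + P sin θ = 760.7 N.
Parallel to the incline: P cos θ − m g sin θ = 295.6 − 379.5 = -83.87 N; the friction needed to balance this is 83.87 N acting up the slope.
Maximum static friction: μ_s N = 0.36 × 760.7 = 273.8 N.
Since 83.87 N is within the 273.8 N limit, the toolbox stays put and friction is exactly 83.9 N.

f ≈ 83.9 N (up the incline)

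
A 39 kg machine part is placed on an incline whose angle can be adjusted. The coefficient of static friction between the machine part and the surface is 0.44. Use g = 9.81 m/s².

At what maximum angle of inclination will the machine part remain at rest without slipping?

At the slip threshold, m g sin θ = μ_s · m g cos θ, so tan θ = μ_s.
θ_max = arctan(0.44) = 23.7°.

θ_max ≈ 23.7°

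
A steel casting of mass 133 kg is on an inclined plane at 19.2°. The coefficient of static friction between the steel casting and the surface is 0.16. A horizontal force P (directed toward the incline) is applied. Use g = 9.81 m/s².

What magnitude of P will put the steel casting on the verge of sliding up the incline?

At impending motion up the slope, friction acts down-slope at its limit: f = μ_s N.
Perpendicular to the incline: N = m g cos θ + P sin θ.
Along the incline: P cos θ = m g sin θ + μ_s N = m g sin θ + μ_s (m g cos θ + P sin θ).
Solving, P (cos θ − μ_s sin θ) = m g (sin θ + μ_s cos θ), so P = 133×9.81×(sin 19.2° + 0.16 cos 19.2°)/(cos 19.2° − 0.16 sin 19.2°) = 1300×0.48/0.8918 = 702 N.

P ≈ 702 N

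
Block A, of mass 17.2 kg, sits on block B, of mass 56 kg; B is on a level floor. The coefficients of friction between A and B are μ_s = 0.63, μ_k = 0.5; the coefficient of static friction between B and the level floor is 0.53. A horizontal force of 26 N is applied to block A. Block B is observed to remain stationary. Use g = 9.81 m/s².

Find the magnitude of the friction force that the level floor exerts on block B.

f ≈ 26 N

Normal force at the A–B interface: N₁ = m_A g = 168.7 N.
So the A–B interface can sustain at most μ_s N₁ = 106.3 N of static friction.
Since P = 26 N ≤ 106.3 N, A does not slip on B; friction on A equals P = 26 N.
By Newton's third law B feels 26 N forward from A. With B stationary, the floor's static friction on B balances it: f₂ = 26 N (well within μ_s(m_A+m_B)g = 380.6 N).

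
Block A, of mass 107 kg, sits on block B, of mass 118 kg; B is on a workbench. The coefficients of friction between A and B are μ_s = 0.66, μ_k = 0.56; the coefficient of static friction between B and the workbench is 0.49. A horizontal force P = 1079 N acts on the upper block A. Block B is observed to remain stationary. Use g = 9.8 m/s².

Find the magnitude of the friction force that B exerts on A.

Normal force at the A–B interface: N₁ = m_A g = 1049 N.
So the A–B interface can sustain at most μ_s N₁ = 692.1 N of static friction.
Since P = 1079 N > 692.1 N, A slides on B; the A–B friction is kinetic: f₁ = μ_k N₁ = 0.56×1049 = 587 N.
By Newton's third law B feels 587 N forward from A. With B stationary, the floor's static friction on B balances it: f₂ = 587 N (well within μ_s(m_A+m_B)g = 1080 N).

f ≈ 587 N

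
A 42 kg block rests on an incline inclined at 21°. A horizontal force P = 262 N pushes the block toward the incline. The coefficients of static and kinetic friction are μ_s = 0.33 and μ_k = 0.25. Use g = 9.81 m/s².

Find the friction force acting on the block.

Resolve perpendicular to the incline: N = m g cos θ + P sin θ = 42×9.81×cos 21° + 262×sin 21° = 478.5 N.
Along the incline, the net driving force (taking up-slope positive) is P cos θ − m g sin θ = 244.6 − 147.7 = 96.94 N, so equilibrium requires friction f = -96.94 N (down-slope).
The limit of static friction is μ_s N = 157.9 N.
Since 96.94 N is within the 157.9 N limit, the block stays put and friction is exactly 96.9 N.

f ≈ 96.9 N (down the incline)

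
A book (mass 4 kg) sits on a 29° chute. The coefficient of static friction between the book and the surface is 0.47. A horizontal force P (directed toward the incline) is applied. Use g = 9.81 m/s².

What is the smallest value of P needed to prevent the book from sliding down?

P_min ≈ 2.62 N

The book tends to slide down (tan θ > μ_s), so at the point of impending slip friction acts up-slope at its limit: f = μ_s N.
Perpendicular to the incline: N = m g cos θ + P sin θ.
Along the incline: P cos θ + μ_s N = m g sin θ, i.e. P cos θ + μ_s (m g cos θ + P sin θ) = m g sin θ.
Solving, P (cos θ + μ_s sin θ) = m g (sin θ − μ_s cos θ), so P = 39.2×0.07374/1.102 = 2.62 N.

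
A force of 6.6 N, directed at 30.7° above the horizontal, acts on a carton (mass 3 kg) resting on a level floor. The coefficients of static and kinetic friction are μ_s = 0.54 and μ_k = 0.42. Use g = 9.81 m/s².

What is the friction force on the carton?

f ≈ 5.68 N

The vertical component of P reduces the normal force: N = m g − P sin α = 29.43 − 3.37 = 26.06 N.
For equilibrium, f = P cos α = 6.6×cos 30.7° = 5.675 N.
μ_s N = 0.54 × 26.06 = 14.07 N.
5.675 ≤ 14.07 N → static; friction equals the required 5.68 N.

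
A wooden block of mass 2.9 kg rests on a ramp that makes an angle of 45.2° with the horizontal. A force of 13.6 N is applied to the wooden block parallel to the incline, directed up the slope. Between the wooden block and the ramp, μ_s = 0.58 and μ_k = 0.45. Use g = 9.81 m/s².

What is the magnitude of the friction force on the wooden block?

Normal force: N = m g cos θ = 2.9 × 9.81 × cos 45.2° = 20.05 N.
The friction needed for equilibrium is m g sin θ − P = 20.19 − 13.6 = 6.587 N, measured positive up-slope.
Maximum static friction available: μ_s N = 0.58 × 20.05 = 11.63 N.
Since |6.587| ≤ 11.63 N, no slip — friction simply equals what equilibrium demands.

f ≈ 6.59 N (up the incline)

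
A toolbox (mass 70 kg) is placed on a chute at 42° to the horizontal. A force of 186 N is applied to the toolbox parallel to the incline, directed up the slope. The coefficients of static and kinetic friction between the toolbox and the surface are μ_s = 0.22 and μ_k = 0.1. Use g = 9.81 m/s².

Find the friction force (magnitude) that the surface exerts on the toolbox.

f ≈ 51 N (up the incline)

The normal reaction is N = m g cos θ = 510.3 N.
Parallel to the incline, ΣF = 0 gives f = m g sin θ − P = 459.5 − 186 = 273.5 N (up-slope positive).
Maximum static friction available: μ_s N = 0.22 × 510.3 = 112.3 N.
|273.5| exceeds 112.3 N, so the toolbox slips down-slope; friction is kinetic, f = μ_k N = 0.1×510.3 = 51 N.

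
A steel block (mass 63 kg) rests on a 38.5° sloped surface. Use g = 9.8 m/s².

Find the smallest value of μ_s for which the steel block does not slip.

At the slip threshold m g sin θ = μ_s m g cos θ, so μ_s,min = tan θ.
μ_s,min = tan 38.5° = 0.795.

μ_s,min ≈ 0.795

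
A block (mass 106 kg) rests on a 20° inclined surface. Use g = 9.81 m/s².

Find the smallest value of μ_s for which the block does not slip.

μ_s,min ≈ 0.364

At the slip threshold m g sin θ = μ_s m g cos θ, so μ_s,min = tan θ.
μ_s,min = tan 20° = 0.364.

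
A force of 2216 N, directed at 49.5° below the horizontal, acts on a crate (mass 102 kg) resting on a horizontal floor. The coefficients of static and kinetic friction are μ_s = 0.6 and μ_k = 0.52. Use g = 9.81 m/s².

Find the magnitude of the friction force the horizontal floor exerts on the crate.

f ≈ 1440 N

The vertical component of P adds to the normal force: N = m g + P sin α = 1001 + 1685 = 2686 N.
The horizontal driving force is P cos α = 1439 N, so equilibrium needs friction f = 1439 N.
μ_s N = 0.6 × 2686 = 1611 N.
Since 1439 N does not exceed the limit, the crate stays at rest and f = 1440 N.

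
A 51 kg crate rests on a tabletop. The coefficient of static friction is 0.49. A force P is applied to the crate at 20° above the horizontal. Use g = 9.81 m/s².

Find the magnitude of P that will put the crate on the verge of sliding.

P ≈ 221 N

N = m g − P sin α (the pull lifts the crate).
At impending slip, P cos α = μ_s N = μ_s (m g − P sin α).
Solving: P (cos α + μ_s sin α) = μ_s m g → P = 0.49×500/(cos 20° + 0.49 sin 20°) = 245/1.107 = 221 N.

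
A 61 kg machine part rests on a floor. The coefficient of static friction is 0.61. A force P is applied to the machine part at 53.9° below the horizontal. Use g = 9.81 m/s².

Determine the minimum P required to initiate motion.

P ≈ 3790 N

N = m g + P sin α (the push presses the machine part into the floor).
At impending slip, P cos α = μ_s N = μ_s (m g + P sin α).
Solving: P (cos α − μ_s sin α) = μ_s m g → P = 0.61×598/(cos 53.9° − 0.61 sin 53.9°) = 365/0.09632 = 3790 N.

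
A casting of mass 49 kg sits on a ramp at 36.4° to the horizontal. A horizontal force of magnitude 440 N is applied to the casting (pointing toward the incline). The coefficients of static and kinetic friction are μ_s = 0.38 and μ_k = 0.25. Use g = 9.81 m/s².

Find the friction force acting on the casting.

Resolve perpendicular to the incline: N = m g cos θ + P sin θ = 49×9.81×cos 36.4° + 440×sin 36.4° = 648 N.
Parallel to the incline: P cos θ − m g sin θ = 354.2 − 285.3 = 68.9 N; the friction needed to balance this is 68.9 N acting down the slope.
Maximum static friction: μ_s N = 0.38 × 648 = 246.2 N.
|f_req| = 68.9 ≤ 246.2 N → the casting is in equilibrium; friction equals the required value.

f ≈ 68.9 N (down the incline)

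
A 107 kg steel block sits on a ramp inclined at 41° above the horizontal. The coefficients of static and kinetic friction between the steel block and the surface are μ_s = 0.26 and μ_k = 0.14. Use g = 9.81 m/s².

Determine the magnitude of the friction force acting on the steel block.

f ≈ 111 N (up the incline)

Perpendicular to the surface, N = m g cos θ = 107·9.81·cos 41° = 792.2 N.
For equilibrium along the incline, friction must balance the weight component: f = m g sin θ = 688.6 N up the slope.
The static-friction ceiling is μ_s N = 0.26 × 792.2 = 206 N.
Since |688.6| > 206 N, static friction cannot hold it; the steel block slides down the incline and kinetic friction applies: f = μ_k N = 0.14 × 792.2 = 111 N.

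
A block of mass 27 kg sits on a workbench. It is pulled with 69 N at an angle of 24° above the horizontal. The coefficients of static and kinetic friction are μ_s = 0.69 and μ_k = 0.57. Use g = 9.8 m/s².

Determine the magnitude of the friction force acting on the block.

f ≈ 63 N

N = m g − P sin α = 264.6 − 69×sin 24° = 236.5 N.
For equilibrium, f = P cos α = 69×cos 24° = 63.03 N.
The static-friction limit is μ_s N = 163.2 N.
Since 63.03 N does not exceed the limit, the block stays at rest and f = 63 N.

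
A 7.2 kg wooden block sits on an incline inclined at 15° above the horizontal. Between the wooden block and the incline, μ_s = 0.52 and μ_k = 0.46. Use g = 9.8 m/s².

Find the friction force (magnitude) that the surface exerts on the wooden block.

Perpendicular to the surface, N = m g cos θ = 7.2·9.8·cos 15° = 68.16 N.
Along the slope the weight component is m g sin θ = 18.26 N; friction must supply exactly this, acting up-slope.
The static-friction ceiling is μ_s N = 0.52 × 68.16 = 35.44 N.
Since |18.26| ≤ 35.44 N, static friction is sufficient; f equals the required value, not μ_s N.

f ≈ 18.3 N (up the incline)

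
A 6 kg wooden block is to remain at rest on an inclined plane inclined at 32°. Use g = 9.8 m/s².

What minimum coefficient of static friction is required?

μ_s,min ≈ 0.625

At the slip threshold m g sin θ = μ_s m g cos θ, so μ_s,min = tan θ.
μ_s,min = tan 32° = 0.625.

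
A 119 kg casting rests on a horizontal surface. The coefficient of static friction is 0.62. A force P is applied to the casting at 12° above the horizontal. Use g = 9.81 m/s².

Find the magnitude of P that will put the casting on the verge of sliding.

N = m g − P sin α (the pull lifts the casting).
At impending slip, P cos α = μ_s N = μ_s (m g − P sin α).
Solving: P (cos α + μ_s sin α) = μ_s m g → P = 0.62×1170/(cos 12° + 0.62 sin 12°) = 724/1.107 = 654 N.

P ≈ 654 N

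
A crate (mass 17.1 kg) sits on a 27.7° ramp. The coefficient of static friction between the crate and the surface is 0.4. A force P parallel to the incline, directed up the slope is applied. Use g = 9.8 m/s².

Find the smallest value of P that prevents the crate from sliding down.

The crate tends to slide down (tan θ > μ_s), so at the point of impending slip friction acts up-slope at its limit: f = μ_s N.
P is parallel to the surface, so N = m g cos θ = 148 N.
Along the incline: P + μ_s N = m g sin θ, so P = 77.9 − 0.4×148 = 18.5 N.

P_min ≈ 18.5 N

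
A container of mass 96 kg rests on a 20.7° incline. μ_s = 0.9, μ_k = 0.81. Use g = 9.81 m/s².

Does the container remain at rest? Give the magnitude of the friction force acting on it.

f ≈ 333 N

N = m g cos θ = 881 N.
Down-slope weight component: m g sin θ = 333 N.
μ_s N = 793 N.
333 ≤ 793 N, so it stays put; friction = 333 N.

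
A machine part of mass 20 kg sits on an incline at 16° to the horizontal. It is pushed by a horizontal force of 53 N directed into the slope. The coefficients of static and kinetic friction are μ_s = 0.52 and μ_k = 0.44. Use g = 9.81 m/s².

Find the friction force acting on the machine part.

f ≈ 3.13 N (up the incline)

The horizontal push has a component P sin θ into the surface, so N = m g cos θ + P sin θ = 188.6 + 14.61 = 203.2 N.
Along the incline, the net driving force (taking up-slope positive) is P cos θ − m g sin θ = 50.95 − 54.08 = -3.133 N, so equilibrium requires friction f = 3.133 N (up-slope).
Maximum static friction: μ_s N = 0.52 × 203.2 = 105.7 N.
Since 3.133 N is within the 105.7 N limit, the machine part stays put and friction is exactly 3.13 N.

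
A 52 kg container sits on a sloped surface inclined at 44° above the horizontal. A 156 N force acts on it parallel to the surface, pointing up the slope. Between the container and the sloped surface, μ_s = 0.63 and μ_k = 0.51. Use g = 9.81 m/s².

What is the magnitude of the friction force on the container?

Normal force: N = m g cos θ = 52 × 9.81 × cos 44° = 366.9 N.
Parallel to the incline, ΣF = 0 gives f = m g sin θ − P = 354.4 − 156 = 198.4 N (up-slope positive).
Static friction can supply at most μ_s N = 231.2 N.
Since |198.4| ≤ 231.2 N, the container remains in static equilibrium and friction takes exactly the required value.

f ≈ 198 N (up the incline)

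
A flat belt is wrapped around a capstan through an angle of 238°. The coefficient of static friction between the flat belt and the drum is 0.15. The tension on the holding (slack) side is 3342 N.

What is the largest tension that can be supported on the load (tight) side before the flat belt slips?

At impending slip the capstan equation gives T₂/T₁ = e^{μβ} with β in radians.
β = 238° × π/180 = 4.154 rad.
e^{μβ} = e^{0.15×4.154} = 1.865.
T₂ = T₁ · e^{μβ} = 3342 × 1.865 = 6230 N.

T_max ≈ 6230 N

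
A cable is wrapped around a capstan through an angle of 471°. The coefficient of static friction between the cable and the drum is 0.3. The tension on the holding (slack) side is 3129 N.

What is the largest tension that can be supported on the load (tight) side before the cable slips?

At impending slip the capstan equation gives T₂/T₁ = e^{μβ} with β in radians.
β = 471° × π/180 = 8.221 rad.
e^{μβ} = e^{0.3×8.221} = 11.78.
T₂ = T₁ · e^{μβ} = 3129 × 11.78 = 36900 N.

T_max ≈ 36900 N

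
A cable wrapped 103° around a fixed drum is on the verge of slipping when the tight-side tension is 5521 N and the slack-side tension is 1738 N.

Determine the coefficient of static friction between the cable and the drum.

μ ≈ 0.643

T₂/T₁ = e^{μβ} → μ = ln(T₂/T₁)/β.
β = 103° = 1.798 rad.
μ = ln(5521/1738)/1.798 = ln(3.177)/1.798 = 0.643.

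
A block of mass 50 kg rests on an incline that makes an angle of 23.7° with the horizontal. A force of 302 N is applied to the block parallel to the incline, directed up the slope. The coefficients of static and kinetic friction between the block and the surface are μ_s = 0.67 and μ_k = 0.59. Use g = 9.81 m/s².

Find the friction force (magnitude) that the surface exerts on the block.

Perpendicular to the surface, N = m g cos θ = 50·9.81·cos 23.7° = 449.1 N.
For equilibrium along the incline the friction force must supply f = m g sin θ − P = 197.2 − 302 = -104.8 N (positive meaning up-slope).
The static-friction ceiling is μ_s N = 0.67 × 449.1 = 300.9 N.
Since |-104.8| ≤ 300.9 N, the block remains in static equilibrium and friction takes exactly the required value.

f ≈ 105 N (down the incline)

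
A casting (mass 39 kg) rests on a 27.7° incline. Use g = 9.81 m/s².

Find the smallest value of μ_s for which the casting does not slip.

At the slip threshold m g sin θ = μ_s m g cos θ, so μ_s,min = tan θ.
μ_s,min = tan 27.7° = 0.525.

μ_s,min ≈ 0.525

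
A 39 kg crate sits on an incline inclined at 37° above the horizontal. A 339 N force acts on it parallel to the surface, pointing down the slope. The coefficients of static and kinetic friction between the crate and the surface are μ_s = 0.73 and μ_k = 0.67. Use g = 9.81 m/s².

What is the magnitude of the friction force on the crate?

f ≈ 205 N (up the incline)

The normal reaction is N = m g cos θ = 305.5 N.
The friction needed for equilibrium is m g sin θ + P = 230.2 + 339 = 569.2 N, measured positive up-slope.
Maximum static friction available: μ_s N = 0.73 × 305.5 = 223.1 N.
Since |569.2| > 223.1 N, static friction cannot hold it; the crate slides down the incline and kinetic friction applies: f = μ_k N = 0.67 × 305.5 = 205 N.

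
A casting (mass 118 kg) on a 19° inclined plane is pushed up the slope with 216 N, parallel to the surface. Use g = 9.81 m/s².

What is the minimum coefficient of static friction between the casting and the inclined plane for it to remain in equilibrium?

μ_s,min ≈ 0.147

N = m g cos θ = 1095 N.
Friction must make up the shortfall along the incline: f = m g sin θ − P = 376.9 − 216 = 160.9 N.
At the threshold f = μ_s N, so μ_s,min = 160.9/1095 = 0.147.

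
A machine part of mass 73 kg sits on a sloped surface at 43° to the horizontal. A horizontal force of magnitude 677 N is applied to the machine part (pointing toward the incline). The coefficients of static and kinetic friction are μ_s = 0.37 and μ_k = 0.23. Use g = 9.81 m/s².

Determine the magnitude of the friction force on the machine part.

Resolve perpendicular to the incline: N = m g cos θ + P sin θ = 73×9.81×cos 43° + 677×sin 43° = 985.5 N.
Parallel to the incline: P cos θ − m g sin θ = 495.1 − 488.4 = 6.727 N; the friction needed to balance this is 6.727 N acting down the slope.
Maximum static friction: μ_s N = 0.37 × 985.5 = 364.6 N.
|f_req| = 6.727 ≤ 364.6 N → the machine part is in equilibrium; friction equals the required value.

f ≈ 6.73 N (down the incline)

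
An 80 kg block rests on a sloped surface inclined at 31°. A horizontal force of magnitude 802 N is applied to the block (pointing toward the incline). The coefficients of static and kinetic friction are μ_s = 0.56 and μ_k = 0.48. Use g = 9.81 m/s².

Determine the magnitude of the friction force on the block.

Resolve perpendicular to the incline: N = m g cos θ + P sin θ = 80×9.81×cos 31° + 802×sin 31° = 1086 N.
Parallel to the incline: P cos θ − m g sin θ = 687.4 − 404.2 = 283.2 N; the friction needed to balance this is 283.2 N acting down the slope.
Maximum static friction: μ_s N = 0.56 × 1086 = 608 N.
|f_req| = 283.2 ≤ 608 N → the block is in equilibrium; friction equals the required value.

f ≈ 283 N (down the incline)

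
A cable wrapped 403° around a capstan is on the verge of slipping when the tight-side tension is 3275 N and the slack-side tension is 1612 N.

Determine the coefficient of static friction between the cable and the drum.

T₂/T₁ = e^{μβ} → μ = ln(T₂/T₁)/β.
β = 403° = 7.034 rad.
μ = ln(3275/1612)/7.034 = ln(2.032)/7.034 = 0.101.

μ ≈ 0.101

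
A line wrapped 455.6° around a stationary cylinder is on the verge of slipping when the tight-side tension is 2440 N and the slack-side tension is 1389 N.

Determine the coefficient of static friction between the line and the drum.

T₂/T₁ = e^{μβ} → μ = ln(T₂/T₁)/β.
β = 455.6° = 7.952 rad.
μ = ln(2440/1389)/7.952 = ln(1.757)/7.952 = 0.0709.

μ ≈ 0.0709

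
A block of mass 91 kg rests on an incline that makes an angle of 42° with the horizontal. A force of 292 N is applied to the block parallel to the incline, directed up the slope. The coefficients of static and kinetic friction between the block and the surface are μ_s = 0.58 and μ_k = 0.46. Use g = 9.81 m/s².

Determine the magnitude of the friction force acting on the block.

Normal force: N = m g cos θ = 91 × 9.81 × cos 42° = 663.4 N.
The friction needed for equilibrium is m g sin θ − P = 597.3 − 292 = 305.3 N, measured positive up-slope.
Maximum static friction available: μ_s N = 0.58 × 663.4 = 384.8 N.
Since |305.3| ≤ 384.8 N, the block remains in static equilibrium and friction takes exactly the required value.

f ≈ 305 N (up the incline)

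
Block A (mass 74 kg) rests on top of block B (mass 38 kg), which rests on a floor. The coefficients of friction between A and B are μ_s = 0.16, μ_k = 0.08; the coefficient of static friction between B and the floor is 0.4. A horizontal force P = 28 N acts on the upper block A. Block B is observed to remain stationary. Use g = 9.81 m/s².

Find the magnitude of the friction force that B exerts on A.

Normal force at the A–B interface: N₁ = m_A g = 725.9 N.
Maximum static friction on A from B: μ_s N₁ = 0.16×725.9 = 116.2 N.
P = 28 N is within that limit, so A and B move together (both at rest); the A–B friction is simply f₁ = P = 28 N.
By Newton's third law B feels 28 N forward from A. With B stationary, the floor's static friction on B balances it: f₂ = 28 N (well within μ_s(m_A+m_B)g = 439.5 N).

f ≈ 28 N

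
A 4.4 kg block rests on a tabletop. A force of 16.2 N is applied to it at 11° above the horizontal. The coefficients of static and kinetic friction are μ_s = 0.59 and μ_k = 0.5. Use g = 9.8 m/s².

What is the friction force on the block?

N = m g − P sin α = 43.12 − 16.2×sin 11° = 40.03 N.
The horizontal driving force is P cos α = 15.9 N, so equilibrium needs friction f = 15.9 N.
The static-friction limit is μ_s N = 23.62 N.
15.9 ≤ 23.62 N → static; friction equals the required 15.9 N.

f ≈ 15.9 N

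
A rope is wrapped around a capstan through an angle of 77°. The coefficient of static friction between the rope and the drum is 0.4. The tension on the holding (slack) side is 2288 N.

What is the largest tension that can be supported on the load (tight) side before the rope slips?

At impending slip the capstan equation gives T₂/T₁ = e^{μβ} with β in radians.
β = 77° × π/180 = 1.344 rad.
e^{μβ} = e^{0.4×1.344} = 1.712.
T₂ = T₁ · e^{μβ} = 2288 × 1.712 = 3920 N.

T_max ≈ 3920 N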